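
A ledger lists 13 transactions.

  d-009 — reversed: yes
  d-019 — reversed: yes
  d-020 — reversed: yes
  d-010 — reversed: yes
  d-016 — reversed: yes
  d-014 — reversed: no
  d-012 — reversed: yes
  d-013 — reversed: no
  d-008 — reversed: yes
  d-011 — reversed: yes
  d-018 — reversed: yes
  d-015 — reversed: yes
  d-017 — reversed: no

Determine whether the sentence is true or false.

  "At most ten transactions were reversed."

'At most ten transactions were reversed' holds iff |A ∩ B| ≤ 10.
A (the restrictor) = {d-009, d-019, d-020, d-010, d-016, d-014, d-012, d-013, d-008, d-011, d-018, d-015, d-017}, |A| = 13.
A ∩ B = {d-009, d-019, d-020, d-010, d-016, d-012, d-008, d-011, d-018, d-015}, so |A ∩ B| = 10.
|A ∩ B| = 10, so the statement is true.

True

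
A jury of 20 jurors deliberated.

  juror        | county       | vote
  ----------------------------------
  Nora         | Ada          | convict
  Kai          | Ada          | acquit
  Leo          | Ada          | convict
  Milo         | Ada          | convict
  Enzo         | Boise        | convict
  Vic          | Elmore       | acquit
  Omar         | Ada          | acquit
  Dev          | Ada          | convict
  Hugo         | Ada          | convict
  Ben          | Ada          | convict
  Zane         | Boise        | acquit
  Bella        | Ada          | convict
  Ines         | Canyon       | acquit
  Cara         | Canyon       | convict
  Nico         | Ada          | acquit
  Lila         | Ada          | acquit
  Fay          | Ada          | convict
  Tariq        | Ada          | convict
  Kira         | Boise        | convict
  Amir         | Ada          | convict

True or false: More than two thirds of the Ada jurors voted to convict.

'More than two thirds of the Ada jurors voted to convict' holds iff |A ∩ B| / |A| > 2/3.
A (the restrictor) = {Nora, Kai, Leo, Milo, Omar, Dev, Hugo, Ben, Bella, Nico, Lila, Fay, Tariq, Amir}, |A| = 14.
A ∩ B = {Nora, Leo, Milo, Dev, Hugo, Ben, Bella, Fay, Tariq, Amir}, so |A ∩ B| = 10.
A ∖ B = {Kai, Omar, Nico, Lila}, so |A ∖ B| = 4.
|A ∩ B|/|A| = 10/14, so the statement is true.

True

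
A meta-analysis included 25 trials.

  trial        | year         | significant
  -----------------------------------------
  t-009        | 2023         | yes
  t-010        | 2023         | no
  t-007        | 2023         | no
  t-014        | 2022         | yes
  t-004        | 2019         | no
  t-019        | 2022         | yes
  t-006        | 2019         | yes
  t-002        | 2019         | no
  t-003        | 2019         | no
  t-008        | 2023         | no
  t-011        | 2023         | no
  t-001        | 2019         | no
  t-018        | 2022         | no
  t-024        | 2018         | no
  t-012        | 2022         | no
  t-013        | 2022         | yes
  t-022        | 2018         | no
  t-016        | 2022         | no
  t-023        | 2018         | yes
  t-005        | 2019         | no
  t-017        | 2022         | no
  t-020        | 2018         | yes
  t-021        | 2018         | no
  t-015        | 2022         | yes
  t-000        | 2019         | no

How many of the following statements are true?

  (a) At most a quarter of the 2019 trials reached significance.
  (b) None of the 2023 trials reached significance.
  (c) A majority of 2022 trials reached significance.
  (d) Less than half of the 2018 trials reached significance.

(a) 2019: |A| = 7, |A ∩ B| = 1; needs |A ∩ B| / |A| ≤ 1/4 — true.
(b) 2023: |A| = 5, |A ∩ B| = 1; needs A ∩ B = ∅ (|A ∩ B| = 0) — false.
(c) 2022: |A| = 8, |A ∩ B| = 4; needs |A ∩ B| > |A ∖ B| — false.
(d) 2018: |A| = 5, |A ∩ B| = 2; needs |A ∩ B| < |A ∖ B| — true.

2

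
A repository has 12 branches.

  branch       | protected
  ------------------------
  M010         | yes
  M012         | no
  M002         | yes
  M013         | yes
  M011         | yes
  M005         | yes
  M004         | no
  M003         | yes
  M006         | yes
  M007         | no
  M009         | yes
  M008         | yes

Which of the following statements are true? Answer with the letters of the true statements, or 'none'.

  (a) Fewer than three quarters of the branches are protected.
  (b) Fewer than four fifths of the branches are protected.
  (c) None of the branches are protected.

(b)

|A| = 12, |A ∩ B| = 9, |A ∖ B| = 3.
(a) |A ∩ B| / |A| < 3/4: fails.
(b) |A ∩ B| / |A| < 4/5: holds.
(c) A ∩ B = ∅ (|A ∩ B| = 0): fails.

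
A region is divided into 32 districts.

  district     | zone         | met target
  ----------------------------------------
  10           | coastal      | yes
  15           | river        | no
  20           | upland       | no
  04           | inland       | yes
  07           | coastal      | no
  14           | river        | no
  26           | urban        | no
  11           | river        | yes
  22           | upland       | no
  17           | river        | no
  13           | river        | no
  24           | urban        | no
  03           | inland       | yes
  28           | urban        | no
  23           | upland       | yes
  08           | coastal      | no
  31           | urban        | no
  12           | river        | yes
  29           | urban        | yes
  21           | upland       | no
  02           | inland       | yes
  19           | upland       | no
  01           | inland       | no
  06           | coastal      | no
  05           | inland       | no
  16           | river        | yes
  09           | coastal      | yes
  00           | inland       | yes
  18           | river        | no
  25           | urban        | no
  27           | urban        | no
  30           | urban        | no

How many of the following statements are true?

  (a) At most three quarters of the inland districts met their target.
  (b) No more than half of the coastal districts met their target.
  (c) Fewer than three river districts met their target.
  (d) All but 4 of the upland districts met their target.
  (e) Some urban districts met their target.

(a) inland: |A| = 6, |A ∩ B| = 4; needs |A ∩ B| / |A| ≤ 3/4 — true.
(b) coastal: |A| = 5, |A ∩ B| = 2; needs |A ∩ B| ≤ |A ∖ B| — true.
(c) river: |A| = 8, |A ∩ B| = 3; needs |A ∩ B| < 3 — false.
(d) upland: |A| = 5, |A ∩ B| = 1; needs |A ∖ B| = 4 — true.
(e) urban: |A| = 8, |A ∩ B| = 1; needs A ∩ B ≠ ∅ (|A ∩ B| ≥ 1) — true.

4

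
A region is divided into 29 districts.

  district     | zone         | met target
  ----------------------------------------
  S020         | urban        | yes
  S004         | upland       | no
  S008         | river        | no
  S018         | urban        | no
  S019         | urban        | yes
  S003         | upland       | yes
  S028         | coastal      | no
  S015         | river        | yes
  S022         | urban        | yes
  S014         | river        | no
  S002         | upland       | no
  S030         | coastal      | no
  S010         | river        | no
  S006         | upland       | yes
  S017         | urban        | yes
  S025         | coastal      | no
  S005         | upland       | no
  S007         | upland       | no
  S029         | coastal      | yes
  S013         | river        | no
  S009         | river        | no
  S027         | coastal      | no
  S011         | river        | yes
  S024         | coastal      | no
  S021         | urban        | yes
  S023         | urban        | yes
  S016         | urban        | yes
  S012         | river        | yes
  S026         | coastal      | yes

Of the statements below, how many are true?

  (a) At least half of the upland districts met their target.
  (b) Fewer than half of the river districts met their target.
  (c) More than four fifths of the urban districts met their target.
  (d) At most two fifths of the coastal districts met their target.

3

(a) upland: |A| = 6, |A ∩ B| = 2; needs |A ∩ B| ≥ |A ∖ B| — false.
(b) river: |A| = 8, |A ∩ B| = 3; needs |A ∩ B| < |A ∖ B| — true.
(c) urban: |A| = 8, |A ∩ B| = 7; needs |A ∩ B| / |A| > 4/5 — true.
(d) coastal: |A| = 7, |A ∩ B| = 2; needs |A ∩ B| / |A| ≤ 2/5 — true.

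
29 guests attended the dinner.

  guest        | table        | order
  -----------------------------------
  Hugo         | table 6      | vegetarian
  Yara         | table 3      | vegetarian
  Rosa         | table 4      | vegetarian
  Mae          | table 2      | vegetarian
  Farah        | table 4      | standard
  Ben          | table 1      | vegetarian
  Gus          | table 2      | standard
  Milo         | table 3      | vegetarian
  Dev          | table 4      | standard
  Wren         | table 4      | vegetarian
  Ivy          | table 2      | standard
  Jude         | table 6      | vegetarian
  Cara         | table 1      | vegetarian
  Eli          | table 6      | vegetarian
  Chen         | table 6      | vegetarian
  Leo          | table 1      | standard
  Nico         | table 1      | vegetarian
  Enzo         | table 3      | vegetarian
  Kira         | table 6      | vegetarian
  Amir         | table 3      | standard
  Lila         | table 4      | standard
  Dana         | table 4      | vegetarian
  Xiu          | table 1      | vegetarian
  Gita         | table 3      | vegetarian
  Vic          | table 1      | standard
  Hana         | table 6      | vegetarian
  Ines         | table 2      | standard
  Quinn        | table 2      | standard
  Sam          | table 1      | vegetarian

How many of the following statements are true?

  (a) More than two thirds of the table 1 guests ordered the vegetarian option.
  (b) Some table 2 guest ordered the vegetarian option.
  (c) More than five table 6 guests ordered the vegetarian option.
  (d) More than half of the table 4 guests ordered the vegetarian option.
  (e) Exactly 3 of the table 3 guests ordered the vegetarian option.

3

(a) table 1: |A| = 7, |A ∩ B| = 5; needs |A ∩ B| / |A| > 2/3 — true.
(b) table 2: |A| = 5, |A ∩ B| = 1; needs A ∩ B ≠ ∅ (|A ∩ B| ≥ 1) — true.
(c) table 6: |A| = 6, |A ∩ B| = 6; needs |A ∩ B| > 5 — true.
(d) table 4: |A| = 6, |A ∩ B| = 3; needs |A ∩ B| > |A ∖ B| — false.
(e) table 3: |A| = 5, |A ∩ B| = 4; needs |A ∩ B| = 3 — false.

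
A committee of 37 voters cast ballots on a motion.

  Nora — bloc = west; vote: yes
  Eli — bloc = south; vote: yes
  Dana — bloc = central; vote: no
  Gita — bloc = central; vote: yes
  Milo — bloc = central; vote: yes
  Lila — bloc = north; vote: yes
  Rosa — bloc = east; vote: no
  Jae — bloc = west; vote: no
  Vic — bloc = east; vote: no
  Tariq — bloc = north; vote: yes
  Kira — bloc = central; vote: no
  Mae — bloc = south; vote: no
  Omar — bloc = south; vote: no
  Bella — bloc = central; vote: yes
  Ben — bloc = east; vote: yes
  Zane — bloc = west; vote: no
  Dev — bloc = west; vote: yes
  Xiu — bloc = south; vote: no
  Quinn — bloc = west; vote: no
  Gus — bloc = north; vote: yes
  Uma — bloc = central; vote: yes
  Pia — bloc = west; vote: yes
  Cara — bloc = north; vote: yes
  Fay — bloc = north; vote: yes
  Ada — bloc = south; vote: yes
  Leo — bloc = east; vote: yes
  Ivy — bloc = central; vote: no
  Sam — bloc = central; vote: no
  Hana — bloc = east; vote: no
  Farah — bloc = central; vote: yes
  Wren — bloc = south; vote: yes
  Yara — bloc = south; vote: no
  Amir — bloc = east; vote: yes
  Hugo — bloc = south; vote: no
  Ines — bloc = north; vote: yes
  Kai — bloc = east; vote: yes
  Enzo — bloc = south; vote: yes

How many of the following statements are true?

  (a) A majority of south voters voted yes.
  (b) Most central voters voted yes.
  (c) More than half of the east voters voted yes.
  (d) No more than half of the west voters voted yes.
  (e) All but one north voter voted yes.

(a) south: |A| = 9, |A ∩ B| = 4; needs |A ∩ B| > |A ∖ B| — false.
(b) central: |A| = 9, |A ∩ B| = 5; needs |A ∩ B| > |A ∖ B| — true.
(c) east: |A| = 7, |A ∩ B| = 4; needs |A ∩ B| > |A ∖ B| — true.
(d) west: |A| = 6, |A ∩ B| = 3; needs |A ∩ B| ≤ |A ∖ B| — true.
(e) north: |A| = 6, |A ∩ B| = 6; needs |A ∖ B| = 1 — false.

3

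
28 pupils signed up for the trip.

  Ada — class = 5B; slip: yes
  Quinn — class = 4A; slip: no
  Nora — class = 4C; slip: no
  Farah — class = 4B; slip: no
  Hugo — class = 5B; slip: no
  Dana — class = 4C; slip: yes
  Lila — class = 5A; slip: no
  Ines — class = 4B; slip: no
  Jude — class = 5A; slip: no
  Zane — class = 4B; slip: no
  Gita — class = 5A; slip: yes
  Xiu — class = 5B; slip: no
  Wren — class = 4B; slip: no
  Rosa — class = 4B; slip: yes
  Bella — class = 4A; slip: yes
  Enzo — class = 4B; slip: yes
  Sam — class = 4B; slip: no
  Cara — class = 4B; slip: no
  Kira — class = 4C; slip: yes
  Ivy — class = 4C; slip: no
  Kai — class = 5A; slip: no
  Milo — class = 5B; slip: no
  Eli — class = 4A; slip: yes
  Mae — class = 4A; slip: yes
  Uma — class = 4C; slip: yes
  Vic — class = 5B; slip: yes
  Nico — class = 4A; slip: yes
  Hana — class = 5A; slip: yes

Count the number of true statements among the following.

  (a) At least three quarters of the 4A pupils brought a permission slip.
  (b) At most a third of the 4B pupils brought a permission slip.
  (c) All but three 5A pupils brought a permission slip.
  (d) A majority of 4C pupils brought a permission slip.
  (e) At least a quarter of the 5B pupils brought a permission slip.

5

(a) 4A: |A| = 5, |A ∩ B| = 4; needs |A ∩ B| / |A| ≥ 3/4 — true.
(b) 4B: |A| = 8, |A ∩ B| = 2; needs |A ∩ B| / |A| ≤ 1/3 — true.
(c) 5A: |A| = 5, |A ∩ B| = 2; needs |A ∖ B| = 3 — true.
(d) 4C: |A| = 5, |A ∩ B| = 3; needs |A ∩ B| > |A ∖ B| — true.
(e) 5B: |A| = 5, |A ∩ B| = 2; needs |A ∩ B| / |A| ≥ 1/4 — true.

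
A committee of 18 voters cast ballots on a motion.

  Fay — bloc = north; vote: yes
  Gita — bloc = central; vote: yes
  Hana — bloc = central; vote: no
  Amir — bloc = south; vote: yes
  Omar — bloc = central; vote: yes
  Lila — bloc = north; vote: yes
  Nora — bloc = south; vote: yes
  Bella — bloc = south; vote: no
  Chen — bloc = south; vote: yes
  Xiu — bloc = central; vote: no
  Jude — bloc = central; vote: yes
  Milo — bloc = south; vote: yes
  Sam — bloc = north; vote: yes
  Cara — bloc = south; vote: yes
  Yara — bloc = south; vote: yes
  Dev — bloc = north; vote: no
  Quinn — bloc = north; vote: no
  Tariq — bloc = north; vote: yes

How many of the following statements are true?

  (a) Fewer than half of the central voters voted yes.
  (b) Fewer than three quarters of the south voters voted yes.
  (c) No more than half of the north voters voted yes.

(a) central: |A| = 5, |A ∩ B| = 3; needs |A ∩ B| < |A ∖ B| — false.
(b) south: |A| = 7, |A ∩ B| = 6; needs |A ∩ B| / |A| < 3/4 — false.
(c) north: |A| = 6, |A ∩ B| = 4; needs |A ∩ B| ≤ |A ∖ B| — false.

0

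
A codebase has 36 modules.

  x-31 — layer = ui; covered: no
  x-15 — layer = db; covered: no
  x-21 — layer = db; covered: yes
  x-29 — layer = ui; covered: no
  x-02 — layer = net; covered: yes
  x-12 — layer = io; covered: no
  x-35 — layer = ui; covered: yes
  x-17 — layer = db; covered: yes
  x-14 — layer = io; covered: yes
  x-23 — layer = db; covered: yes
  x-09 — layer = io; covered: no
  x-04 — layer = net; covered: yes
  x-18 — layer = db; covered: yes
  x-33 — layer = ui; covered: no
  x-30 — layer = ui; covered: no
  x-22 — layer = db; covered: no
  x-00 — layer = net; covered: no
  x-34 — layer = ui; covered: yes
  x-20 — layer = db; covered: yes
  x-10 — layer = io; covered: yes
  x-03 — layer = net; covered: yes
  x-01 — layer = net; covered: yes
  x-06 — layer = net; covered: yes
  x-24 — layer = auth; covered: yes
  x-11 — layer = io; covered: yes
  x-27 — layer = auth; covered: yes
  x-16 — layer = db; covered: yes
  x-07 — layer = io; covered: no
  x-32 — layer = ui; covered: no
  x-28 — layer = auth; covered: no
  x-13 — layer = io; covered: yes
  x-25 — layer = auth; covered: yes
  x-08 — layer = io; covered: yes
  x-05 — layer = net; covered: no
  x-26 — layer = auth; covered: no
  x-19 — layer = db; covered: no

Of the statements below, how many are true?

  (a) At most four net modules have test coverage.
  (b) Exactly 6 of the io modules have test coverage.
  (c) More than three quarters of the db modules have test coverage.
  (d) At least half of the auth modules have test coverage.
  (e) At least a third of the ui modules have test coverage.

1

(a) net: |A| = 7, |A ∩ B| = 5; needs |A ∩ B| ≤ 4 — false.
(b) io: |A| = 8, |A ∩ B| = 5; needs |A ∩ B| = 6 — false.
(c) db: |A| = 9, |A ∩ B| = 6; needs |A ∩ B| / |A| > 3/4 — false.
(d) auth: |A| = 5, |A ∩ B| = 3; needs |A ∩ B| ≥ |A ∖ B| — true.
(e) ui: |A| = 7, |A ∩ B| = 2; needs |A ∩ B| / |A| ≥ 1/3 — false.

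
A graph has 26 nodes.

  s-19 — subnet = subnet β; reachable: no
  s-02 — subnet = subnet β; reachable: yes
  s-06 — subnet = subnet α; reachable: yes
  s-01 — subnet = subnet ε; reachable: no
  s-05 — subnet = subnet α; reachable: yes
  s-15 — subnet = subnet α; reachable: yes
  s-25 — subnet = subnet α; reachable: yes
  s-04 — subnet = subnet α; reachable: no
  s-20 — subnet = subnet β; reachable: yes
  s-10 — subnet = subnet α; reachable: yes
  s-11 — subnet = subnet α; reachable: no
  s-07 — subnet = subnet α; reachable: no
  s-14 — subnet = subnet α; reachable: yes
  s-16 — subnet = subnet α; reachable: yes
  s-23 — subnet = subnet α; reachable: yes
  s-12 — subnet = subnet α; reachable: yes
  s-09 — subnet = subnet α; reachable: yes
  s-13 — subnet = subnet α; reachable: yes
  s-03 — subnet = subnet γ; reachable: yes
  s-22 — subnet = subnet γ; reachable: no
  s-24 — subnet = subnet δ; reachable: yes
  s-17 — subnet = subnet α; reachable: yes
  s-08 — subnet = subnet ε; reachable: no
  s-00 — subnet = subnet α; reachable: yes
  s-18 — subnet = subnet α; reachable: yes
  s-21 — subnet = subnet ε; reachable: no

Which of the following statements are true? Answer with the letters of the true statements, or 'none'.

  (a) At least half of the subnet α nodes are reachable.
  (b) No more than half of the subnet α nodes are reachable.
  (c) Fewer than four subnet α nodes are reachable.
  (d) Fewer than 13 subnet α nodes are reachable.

(a)

|A| = 17, |A ∩ B| = 14, |A ∖ B| = 3.
(a) |A ∩ B| ≥ |A ∖ B|: holds.
(b) |A ∩ B| ≤ |A ∖ B|: fails.
(c) |A ∩ B| < 4: fails.
(d) |A ∩ B| < 13: fails.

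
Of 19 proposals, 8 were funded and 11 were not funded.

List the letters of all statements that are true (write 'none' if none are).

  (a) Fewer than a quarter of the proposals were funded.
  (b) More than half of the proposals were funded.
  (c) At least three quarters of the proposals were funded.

none

|A| = 19, |A ∩ B| = 8, |A ∖ B| = 11.
(a) |A ∩ B| / |A| < 1/4: fails.
(b) |A ∩ B| > |A ∖ B|: fails.
(c) |A ∩ B| / |A| ≥ 3/4: fails.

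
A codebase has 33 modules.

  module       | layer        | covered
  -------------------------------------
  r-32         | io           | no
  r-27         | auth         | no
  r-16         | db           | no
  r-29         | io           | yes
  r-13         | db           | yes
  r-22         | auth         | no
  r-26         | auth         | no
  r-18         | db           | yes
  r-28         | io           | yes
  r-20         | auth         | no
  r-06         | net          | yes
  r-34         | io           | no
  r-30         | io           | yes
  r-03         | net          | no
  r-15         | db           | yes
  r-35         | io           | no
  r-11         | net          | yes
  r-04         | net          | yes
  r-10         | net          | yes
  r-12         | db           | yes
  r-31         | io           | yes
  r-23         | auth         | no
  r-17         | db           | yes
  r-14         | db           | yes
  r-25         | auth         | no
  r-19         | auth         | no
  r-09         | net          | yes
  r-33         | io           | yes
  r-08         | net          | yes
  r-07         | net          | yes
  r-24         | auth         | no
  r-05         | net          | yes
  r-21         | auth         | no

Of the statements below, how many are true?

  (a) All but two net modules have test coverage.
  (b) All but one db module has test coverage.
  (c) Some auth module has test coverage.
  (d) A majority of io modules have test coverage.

(a) net: |A| = 9, |A ∩ B| = 8; needs |A ∖ B| = 2 — false.
(b) db: |A| = 7, |A ∩ B| = 6; needs |A ∖ B| = 1 — true.
(c) auth: |A| = 9, |A ∩ B| = 0; needs A ∩ B ≠ ∅ (|A ∩ B| ≥ 1) — false.
(d) io: |A| = 8, |A ∩ B| = 5; needs |A ∩ B| > |A ∖ B| — true.

2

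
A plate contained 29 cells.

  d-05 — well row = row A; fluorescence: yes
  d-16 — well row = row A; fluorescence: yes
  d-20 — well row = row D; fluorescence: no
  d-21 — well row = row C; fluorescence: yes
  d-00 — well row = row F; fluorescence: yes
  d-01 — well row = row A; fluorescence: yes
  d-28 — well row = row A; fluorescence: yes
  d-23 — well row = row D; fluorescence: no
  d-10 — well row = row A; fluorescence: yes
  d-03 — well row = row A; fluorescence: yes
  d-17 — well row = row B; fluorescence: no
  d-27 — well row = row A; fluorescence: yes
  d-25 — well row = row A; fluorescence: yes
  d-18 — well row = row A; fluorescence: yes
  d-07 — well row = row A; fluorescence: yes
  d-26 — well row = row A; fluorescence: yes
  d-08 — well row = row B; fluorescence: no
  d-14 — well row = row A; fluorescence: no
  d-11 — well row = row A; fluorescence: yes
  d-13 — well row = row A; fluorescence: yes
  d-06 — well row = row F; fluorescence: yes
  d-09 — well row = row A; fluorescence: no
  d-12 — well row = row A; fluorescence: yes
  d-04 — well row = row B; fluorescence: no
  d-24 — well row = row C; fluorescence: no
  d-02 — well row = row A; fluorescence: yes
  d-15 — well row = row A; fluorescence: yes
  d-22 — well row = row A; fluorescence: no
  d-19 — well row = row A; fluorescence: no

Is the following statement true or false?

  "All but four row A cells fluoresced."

The determiner here denotes the relation: |A ∖ B| = 4.
|A| = 20, |A ∩ B| = 16, |A ∖ B| = 4.
|A ∖ B| = 4, so the statement is true.

True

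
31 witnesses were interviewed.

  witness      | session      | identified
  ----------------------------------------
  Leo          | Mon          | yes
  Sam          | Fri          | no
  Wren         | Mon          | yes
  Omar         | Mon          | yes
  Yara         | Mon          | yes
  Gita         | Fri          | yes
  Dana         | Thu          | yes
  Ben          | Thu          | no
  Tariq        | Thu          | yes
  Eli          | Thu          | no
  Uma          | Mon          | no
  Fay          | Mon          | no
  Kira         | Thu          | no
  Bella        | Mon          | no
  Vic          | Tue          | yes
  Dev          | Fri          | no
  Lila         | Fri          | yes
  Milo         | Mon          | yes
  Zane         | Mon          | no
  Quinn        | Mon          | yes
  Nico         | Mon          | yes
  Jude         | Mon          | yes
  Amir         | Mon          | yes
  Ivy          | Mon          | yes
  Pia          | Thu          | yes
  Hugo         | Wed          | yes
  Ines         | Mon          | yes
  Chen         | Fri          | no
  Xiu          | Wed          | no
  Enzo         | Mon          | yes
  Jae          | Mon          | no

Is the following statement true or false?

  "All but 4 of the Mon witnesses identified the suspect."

'All but 4 of the Mon witnesses identified the suspect' holds iff |A ∖ B| = 4.
|A| = 17, |A ∩ B| = 12, |A ∖ B| = 5.
|A ∖ B| = 5, so the statement is false.

False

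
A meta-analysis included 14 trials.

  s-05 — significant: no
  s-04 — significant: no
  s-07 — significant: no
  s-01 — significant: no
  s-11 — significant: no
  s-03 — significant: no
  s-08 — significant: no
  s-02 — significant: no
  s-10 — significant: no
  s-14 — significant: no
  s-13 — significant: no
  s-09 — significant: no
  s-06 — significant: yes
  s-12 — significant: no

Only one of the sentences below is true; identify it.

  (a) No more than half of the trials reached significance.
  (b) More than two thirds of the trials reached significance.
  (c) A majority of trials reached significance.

(a)

|A| = 14, |A ∩ B| = 1, |A ∖ B| = 13.
(a) requires |A ∩ B| ≤ |A ∖ B|: true.
(b) requires |A ∩ B| / |A| > 2/3: false.
(c) requires |A ∩ B| > |A ∖ B|: false.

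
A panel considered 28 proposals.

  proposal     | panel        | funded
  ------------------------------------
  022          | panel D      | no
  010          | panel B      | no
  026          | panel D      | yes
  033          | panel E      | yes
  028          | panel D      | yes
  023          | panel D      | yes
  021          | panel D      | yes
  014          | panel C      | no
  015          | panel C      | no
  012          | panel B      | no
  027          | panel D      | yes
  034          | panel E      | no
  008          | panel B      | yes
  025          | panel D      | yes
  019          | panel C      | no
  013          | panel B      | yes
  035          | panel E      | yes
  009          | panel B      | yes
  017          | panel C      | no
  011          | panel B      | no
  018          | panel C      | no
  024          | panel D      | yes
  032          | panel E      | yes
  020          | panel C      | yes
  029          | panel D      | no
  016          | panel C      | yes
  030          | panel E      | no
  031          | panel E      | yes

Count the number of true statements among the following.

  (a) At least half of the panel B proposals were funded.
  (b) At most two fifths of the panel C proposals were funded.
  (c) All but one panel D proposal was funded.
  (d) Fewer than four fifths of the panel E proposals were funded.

(a) panel B: |A| = 6, |A ∩ B| = 3; needs |A ∩ B| ≥ |A ∖ B| — true.
(b) panel C: |A| = 7, |A ∩ B| = 2; needs |A ∩ B| / |A| ≤ 2/5 — true.
(c) panel D: |A| = 9, |A ∩ B| = 7; needs |A ∖ B| = 1 — false.
(d) panel E: |A| = 6, |A ∩ B| = 4; needs |A ∩ B| / |A| < 4/5 — true.

3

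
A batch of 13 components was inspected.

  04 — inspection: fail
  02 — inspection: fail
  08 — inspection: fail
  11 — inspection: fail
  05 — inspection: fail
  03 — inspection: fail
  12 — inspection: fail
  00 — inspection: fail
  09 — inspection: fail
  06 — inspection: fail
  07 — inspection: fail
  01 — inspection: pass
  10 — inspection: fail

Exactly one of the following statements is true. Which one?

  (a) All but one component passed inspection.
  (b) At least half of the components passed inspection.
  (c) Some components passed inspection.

|A| = 13, |A ∩ B| = 1, |A ∖ B| = 12.
(a) requires |A ∖ B| = 1: false.
(b) requires |A ∩ B| ≥ |A ∖ B|: false.
(c) requires A ∩ B ≠ ∅ (|A ∩ B| ≥ 1): true.

(c)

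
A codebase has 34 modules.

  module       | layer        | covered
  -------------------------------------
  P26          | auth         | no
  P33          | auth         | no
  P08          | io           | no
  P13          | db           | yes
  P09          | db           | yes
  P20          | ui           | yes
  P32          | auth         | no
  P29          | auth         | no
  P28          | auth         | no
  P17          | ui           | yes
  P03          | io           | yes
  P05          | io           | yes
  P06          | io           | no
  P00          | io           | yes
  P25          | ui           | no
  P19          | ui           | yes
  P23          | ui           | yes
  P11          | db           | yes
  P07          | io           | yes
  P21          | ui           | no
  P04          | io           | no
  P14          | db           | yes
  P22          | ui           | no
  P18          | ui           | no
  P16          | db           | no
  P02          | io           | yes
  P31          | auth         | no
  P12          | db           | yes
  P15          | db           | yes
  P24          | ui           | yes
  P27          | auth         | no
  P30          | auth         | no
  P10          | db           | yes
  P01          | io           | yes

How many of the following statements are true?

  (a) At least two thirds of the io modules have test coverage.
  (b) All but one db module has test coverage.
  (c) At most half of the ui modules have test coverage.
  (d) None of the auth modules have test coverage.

(a) io: |A| = 9, |A ∩ B| = 6; needs |A ∩ B| / |A| ≥ 2/3 — true.
(b) db: |A| = 8, |A ∩ B| = 7; needs |A ∖ B| = 1 — true.
(c) ui: |A| = 9, |A ∩ B| = 5; needs |A ∩ B| ≤ |A ∖ B| — false.
(d) auth: |A| = 8, |A ∩ B| = 0; needs A ∩ B = ∅ (|A ∩ B| = 0) — true.

3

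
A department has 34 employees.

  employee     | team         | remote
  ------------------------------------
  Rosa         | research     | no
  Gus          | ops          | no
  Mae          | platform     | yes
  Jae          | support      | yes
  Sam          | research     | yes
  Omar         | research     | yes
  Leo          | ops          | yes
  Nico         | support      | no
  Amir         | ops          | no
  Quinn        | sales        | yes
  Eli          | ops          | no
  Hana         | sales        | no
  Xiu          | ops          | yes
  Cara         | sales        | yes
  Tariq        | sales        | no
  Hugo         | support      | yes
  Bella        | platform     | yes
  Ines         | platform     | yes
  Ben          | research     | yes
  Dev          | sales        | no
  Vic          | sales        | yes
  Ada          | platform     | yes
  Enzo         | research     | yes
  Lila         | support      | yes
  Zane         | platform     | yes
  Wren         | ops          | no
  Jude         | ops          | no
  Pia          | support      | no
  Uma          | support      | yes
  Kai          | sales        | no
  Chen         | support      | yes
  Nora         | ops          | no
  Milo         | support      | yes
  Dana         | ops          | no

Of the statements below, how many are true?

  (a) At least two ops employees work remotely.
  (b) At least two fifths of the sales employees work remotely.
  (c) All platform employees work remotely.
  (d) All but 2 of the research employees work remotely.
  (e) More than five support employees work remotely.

(a) ops: |A| = 9, |A ∩ B| = 2; needs |A ∩ B| ≥ 2 — true.
(b) sales: |A| = 7, |A ∩ B| = 3; needs |A ∩ B| / |A| ≥ 2/5 — true.
(c) platform: |A| = 5, |A ∩ B| = 5; needs A ⊆ B, i.e. every element of A is in B (|A ∖ B| = 0) — true.
(d) research: |A| = 5, |A ∩ B| = 4; needs |A ∖ B| = 2 — false.
(e) support: |A| = 8, |A ∩ B| = 6; needs |A ∩ B| > 5 — true.

4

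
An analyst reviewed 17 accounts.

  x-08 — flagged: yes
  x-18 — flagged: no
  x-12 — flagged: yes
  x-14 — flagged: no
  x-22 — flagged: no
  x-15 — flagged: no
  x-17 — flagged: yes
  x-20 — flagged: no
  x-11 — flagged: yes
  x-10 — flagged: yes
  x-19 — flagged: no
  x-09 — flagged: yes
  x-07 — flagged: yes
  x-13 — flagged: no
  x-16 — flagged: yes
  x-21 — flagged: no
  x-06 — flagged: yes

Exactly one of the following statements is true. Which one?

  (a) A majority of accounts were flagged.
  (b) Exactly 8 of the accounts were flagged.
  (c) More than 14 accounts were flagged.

|A| = 17, |A ∩ B| = 9, |A ∖ B| = 8.
(a) requires |A ∩ B| > |A ∖ B|: true.
(b) requires |A ∩ B| = 8: false.
(c) requires |A ∩ B| > 14: false.

(a)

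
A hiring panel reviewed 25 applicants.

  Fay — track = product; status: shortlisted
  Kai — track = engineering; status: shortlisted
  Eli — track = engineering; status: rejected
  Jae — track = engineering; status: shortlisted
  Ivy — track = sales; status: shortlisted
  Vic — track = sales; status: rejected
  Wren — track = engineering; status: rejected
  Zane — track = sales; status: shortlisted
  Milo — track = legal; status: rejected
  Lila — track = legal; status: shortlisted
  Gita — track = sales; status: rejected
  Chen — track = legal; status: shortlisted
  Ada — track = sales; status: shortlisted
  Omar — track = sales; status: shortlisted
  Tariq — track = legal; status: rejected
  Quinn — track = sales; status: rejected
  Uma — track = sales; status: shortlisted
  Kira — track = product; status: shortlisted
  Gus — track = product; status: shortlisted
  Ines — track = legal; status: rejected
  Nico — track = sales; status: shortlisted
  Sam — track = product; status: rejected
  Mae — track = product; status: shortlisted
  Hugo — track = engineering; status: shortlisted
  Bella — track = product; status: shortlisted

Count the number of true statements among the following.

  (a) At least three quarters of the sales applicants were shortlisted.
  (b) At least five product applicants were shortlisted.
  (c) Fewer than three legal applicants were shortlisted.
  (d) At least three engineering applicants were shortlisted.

(a) sales: |A| = 9, |A ∩ B| = 6; needs |A ∩ B| / |A| ≥ 3/4 — false.
(b) product: |A| = 6, |A ∩ B| = 5; needs |A ∩ B| ≥ 5 — true.
(c) legal: |A| = 5, |A ∩ B| = 2; needs |A ∩ B| < 3 — true.
(d) engineering: |A| = 5, |A ∩ B| = 3; needs |A ∩ B| ≥ 3 — true.

3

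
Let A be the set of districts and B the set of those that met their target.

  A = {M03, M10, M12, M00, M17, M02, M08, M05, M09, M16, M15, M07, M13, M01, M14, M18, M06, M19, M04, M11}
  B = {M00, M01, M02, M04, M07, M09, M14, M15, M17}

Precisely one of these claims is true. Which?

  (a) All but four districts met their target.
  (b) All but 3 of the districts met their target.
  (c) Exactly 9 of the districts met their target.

(c)

|A| = 20, |A ∩ B| = 9, |A ∖ B| = 11.
(a) requires |A ∖ B| = 4: false.
(b) requires |A ∖ B| = 3: false.
(c) requires |A ∩ B| = 9: true.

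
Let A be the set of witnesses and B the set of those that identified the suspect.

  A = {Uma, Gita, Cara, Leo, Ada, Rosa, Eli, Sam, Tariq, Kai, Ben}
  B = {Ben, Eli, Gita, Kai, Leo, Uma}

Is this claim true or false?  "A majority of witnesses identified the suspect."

True

Truth condition: |A ∩ B| > |A ∖ B|.
A (the restrictor) = {Uma, Gita, Cara, Leo, Ada, Rosa, Eli, Sam, Tariq, Kai, Ben}, |A| = 11.
A ∩ B = {Uma, Gita, Leo, Eli, Kai, Ben}, so |A ∩ B| = 6.
A ∖ B = {Cara, Ada, Rosa, Sam, Tariq}, so |A ∖ B| = 5.
6 > 5, so the statement is true.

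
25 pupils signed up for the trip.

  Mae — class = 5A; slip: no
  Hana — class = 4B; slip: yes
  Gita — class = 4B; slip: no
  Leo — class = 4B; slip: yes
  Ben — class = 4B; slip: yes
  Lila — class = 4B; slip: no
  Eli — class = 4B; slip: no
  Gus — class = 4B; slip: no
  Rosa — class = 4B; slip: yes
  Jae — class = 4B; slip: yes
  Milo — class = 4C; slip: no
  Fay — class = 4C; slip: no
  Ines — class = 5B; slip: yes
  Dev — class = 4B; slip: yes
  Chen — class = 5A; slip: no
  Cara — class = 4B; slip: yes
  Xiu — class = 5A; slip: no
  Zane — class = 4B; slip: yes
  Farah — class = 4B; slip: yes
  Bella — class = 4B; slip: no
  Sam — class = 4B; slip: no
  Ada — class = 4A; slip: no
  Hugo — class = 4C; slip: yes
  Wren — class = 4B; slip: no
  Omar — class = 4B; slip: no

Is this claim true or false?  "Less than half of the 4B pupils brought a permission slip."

False

The determiner here denotes the relation: |A ∩ B| < |A ∖ B|.
|A| = 17, |A ∩ B| = 9, |A ∖ B| = 8.
9 > 8, so the statement is false.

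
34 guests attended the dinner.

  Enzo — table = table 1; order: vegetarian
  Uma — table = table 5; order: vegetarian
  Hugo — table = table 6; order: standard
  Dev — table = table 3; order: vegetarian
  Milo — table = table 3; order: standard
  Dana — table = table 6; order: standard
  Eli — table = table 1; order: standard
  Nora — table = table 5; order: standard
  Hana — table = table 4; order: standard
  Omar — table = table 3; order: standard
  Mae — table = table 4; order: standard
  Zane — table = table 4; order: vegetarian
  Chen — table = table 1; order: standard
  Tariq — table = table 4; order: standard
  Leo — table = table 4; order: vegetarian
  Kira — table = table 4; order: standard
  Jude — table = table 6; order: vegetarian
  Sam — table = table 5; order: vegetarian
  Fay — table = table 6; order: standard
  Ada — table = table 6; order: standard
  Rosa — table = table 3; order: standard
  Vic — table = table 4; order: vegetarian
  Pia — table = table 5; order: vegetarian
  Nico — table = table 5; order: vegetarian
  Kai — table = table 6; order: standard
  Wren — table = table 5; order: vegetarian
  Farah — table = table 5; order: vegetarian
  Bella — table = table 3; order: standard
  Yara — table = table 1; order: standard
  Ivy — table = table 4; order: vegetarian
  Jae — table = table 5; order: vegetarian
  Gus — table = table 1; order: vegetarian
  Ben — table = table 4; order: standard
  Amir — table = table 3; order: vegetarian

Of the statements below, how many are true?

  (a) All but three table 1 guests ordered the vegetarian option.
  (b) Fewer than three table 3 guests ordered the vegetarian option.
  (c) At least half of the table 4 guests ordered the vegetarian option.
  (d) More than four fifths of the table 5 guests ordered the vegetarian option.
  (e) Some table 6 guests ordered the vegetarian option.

(a) table 1: |A| = 5, |A ∩ B| = 2; needs |A ∖ B| = 3 — true.
(b) table 3: |A| = 6, |A ∩ B| = 2; needs |A ∩ B| < 3 — true.
(c) table 4: |A| = 9, |A ∩ B| = 4; needs |A ∩ B| ≥ |A ∖ B| — false.
(d) table 5: |A| = 8, |A ∩ B| = 7; needs |A ∩ B| / |A| > 4/5 — true.
(e) table 6: |A| = 6, |A ∩ B| = 1; needs A ∩ B ≠ ∅ (|A ∩ B| ≥ 1) — true.

4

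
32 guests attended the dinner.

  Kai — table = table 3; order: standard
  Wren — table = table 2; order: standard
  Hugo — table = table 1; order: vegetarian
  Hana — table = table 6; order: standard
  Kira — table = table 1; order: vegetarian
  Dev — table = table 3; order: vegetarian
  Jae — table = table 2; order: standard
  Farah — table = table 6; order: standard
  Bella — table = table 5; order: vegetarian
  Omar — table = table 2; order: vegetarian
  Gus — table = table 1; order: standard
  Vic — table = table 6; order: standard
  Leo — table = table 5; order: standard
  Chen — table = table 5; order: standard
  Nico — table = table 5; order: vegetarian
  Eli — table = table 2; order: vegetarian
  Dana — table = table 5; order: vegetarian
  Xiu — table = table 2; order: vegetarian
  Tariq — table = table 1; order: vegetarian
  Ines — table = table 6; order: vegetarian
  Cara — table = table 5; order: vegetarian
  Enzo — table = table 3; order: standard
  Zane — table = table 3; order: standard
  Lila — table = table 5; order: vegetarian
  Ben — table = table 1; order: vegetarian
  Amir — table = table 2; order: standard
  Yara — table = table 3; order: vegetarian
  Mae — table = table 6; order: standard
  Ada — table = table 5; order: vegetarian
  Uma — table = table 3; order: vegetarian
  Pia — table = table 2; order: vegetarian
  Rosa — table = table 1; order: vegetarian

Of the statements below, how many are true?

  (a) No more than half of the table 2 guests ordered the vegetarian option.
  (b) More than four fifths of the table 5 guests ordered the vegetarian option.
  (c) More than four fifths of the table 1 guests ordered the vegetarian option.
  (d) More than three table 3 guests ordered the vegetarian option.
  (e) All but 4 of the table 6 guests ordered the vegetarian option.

2

(a) table 2: |A| = 7, |A ∩ B| = 4; needs |A ∩ B| ≤ |A ∖ B| — false.
(b) table 5: |A| = 8, |A ∩ B| = 6; needs |A ∩ B| / |A| > 4/5 — false.
(c) table 1: |A| = 6, |A ∩ B| = 5; needs |A ∩ B| / |A| > 4/5 — true.
(d) table 3: |A| = 6, |A ∩ B| = 3; needs |A ∩ B| > 3 — false.
(e) table 6: |A| = 5, |A ∩ B| = 1; needs |A ∖ B| = 4 — true.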